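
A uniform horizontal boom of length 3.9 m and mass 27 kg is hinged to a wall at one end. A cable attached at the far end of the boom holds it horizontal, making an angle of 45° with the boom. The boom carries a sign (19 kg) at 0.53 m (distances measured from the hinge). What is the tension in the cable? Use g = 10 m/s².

T ≈ 227 N

Taking torques about the hinge:
Beam weight: 27 × 10 = 270 N down at 1.95 m → arm 1.95 m, τ = 270 × 1.95 = 526.5 N·m clockwise.
Sign: 19 × 10 = 190 N down at 0.53 m → arm 0.53 m, τ = 190 × 0.53 = 100.7 N·m clockwise.
Total clockwise load moment = 627.2 N·m.
The cable tension T acts at 3.9 m; only its component perpendicular to the boom, T sinθ, produces torque. sin 45° = 0.7071.
Στ = 0 ⇒ T × 3.9 × 0.7071 = 627.2 ⇒ T = 627.2 / 2.758 = 227 N.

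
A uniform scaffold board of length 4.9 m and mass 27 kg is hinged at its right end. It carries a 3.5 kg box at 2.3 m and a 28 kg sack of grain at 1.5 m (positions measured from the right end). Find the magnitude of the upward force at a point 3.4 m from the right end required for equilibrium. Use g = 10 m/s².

Taking torques about the right end:
Beam weight: 27 × 10 = 270 N down at 2.45 m → arm 2.45 m, τ = 270 × 2.45 = 661.5 N·m counterclockwise.
Box: 3.5 × 10 = 35 N down at 2.3 m → arm 2.3 m, τ = 35 × 2.3 = 80.5 N·m counterclockwise.
Sack of grain: 28 × 10 = 280 N down at 1.5 m → arm 1.5 m, τ = 280 × 1.5 = 420 N·m counterclockwise.
Net moment of the loads = 1162 N·m counterclockwise.
The upward force F acts at a point 3.4 m from the right end, arm 3.4 m, giving F × 3.4 clockwise.
Balancing moments: F × 3.4 = 1162, giving F = 1162 / 3.4 = 342 N.

F ≈ 342 N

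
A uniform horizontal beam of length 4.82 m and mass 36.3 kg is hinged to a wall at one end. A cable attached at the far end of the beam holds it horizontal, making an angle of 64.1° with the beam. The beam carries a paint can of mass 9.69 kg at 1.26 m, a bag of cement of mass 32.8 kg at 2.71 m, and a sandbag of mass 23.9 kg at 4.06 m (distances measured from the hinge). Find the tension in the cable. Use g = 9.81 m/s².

T ≈ 646 N

Sum moments about the hinge (the unknown hinge reaction has zero arm there).
Beam weight: 36.3 × 9.81 = 356.1 N down at 2.41 m → arm 2.41 m, τ = 356.1 × 2.41 = 858.2 N·m clockwise.
Paint can: 9.69 × 9.81 = 95.06 N down at 1.26 m → arm 1.26 m, τ = 95.06 × 1.26 = 119.8 N·m clockwise.
Bag of cement: 32.8 × 9.81 = 321.8 N down at 2.71 m → arm 2.71 m, τ = 321.8 × 2.71 = 872.1 N·m clockwise.
Sandbag: 23.9 × 9.81 = 234.5 N down at 4.06 m → arm 4.06 m, τ = 234.5 × 4.06 = 952.1 N·m clockwise.
Total clockwise load moment = 2802 N·m.
The cable tension T acts at 4.82 m; only its component perpendicular to the beam, T sinθ, produces torque. sin 64.1° = 0.8996.
Balancing moments: T × 4.82 × 0.8996 = 2802, giving T = 2802 / 4.336 = 646 N.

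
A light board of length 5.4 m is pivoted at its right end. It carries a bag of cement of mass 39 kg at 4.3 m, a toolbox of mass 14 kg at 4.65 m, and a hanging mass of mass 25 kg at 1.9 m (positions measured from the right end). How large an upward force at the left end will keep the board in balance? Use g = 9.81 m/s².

About the right end:
Bag of cement: 39 × 9.81 = 382.6 N down at 4.3 m → arm 4.3 m, τ = 382.6 × 4.3 = 1645 N·m counterclockwise.
Toolbox: 14 × 9.81 = 137.3 N down at 4.65 m → arm 4.65 m, τ = 137.3 × 4.65 = 638.4 N·m counterclockwise.
Hanging mass: 25 × 9.81 = 245.2 N down at 1.9 m → arm 1.9 m, τ = 245.2 × 1.9 = 465.9 N·m counterclockwise.
Net moment of the loads = 2749 N·m counterclockwise.
The upward force F acts at the left end, arm 5.4 m, giving F × 5.4 clockwise.
Setting net torque to zero: F × 5.4 = 2749 → F = 2749 / 5.4 = 509 N.

F ≈ 509 N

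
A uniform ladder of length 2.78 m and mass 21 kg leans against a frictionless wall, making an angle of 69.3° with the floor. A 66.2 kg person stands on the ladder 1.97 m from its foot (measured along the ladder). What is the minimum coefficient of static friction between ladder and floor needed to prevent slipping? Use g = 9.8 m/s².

About the foot of the ladder:
Ladder weight 21×9.8 = 205.8 N acts at 1.39 m along the ladder; its horizontal arm is 1.39·cos69.3° = 0.4913 m → τ = 101.1 N·m clockwise.
Person: 66.2×9.8 = 648.8 N at 1.97 m → arm 0.6963 m → τ = 451.8 N·m clockwise.
Wall normal N acts horizontally at the top; its moment arm is the height L sinθ = 2.78·sin69.3° = 2.601 m, counterclockwise.
For rotational equilibrium, N × 2.601 = 552.9, so N = 212.6 N.
ΣFx = 0 ⇒ f = N_wall = 212.6 N. ΣFy = 0 ⇒ N_floor = 854.6 N.
μ_min = f / N_floor = 212.6 / 854.6 = 0.249.

μ_min ≈ 0.249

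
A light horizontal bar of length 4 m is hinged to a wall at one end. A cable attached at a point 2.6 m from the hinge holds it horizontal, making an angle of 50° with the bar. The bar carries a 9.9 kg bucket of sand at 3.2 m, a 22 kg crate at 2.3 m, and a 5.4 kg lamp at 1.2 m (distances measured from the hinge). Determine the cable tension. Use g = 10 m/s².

T ≈ 446 N

Sum moments about the hinge (the unknown hinge reaction has zero arm there).
Bucket of sand: 9.9 × 10 = 99 N down at 3.2 m → arm 3.2 m, τ = 99 × 3.2 = 316.8 N·m clockwise.
Crate: 22 × 10 = 220 N down at 2.3 m → arm 2.3 m, τ = 220 × 2.3 = 506 N·m clockwise.
Lamp: 5.4 × 10 = 54 N down at 1.2 m → arm 1.2 m, τ = 54 × 1.2 = 64.8 N·m clockwise.
Total clockwise load moment = 887.6 N·m.
The cable tension T acts at 2.6 m; only its component perpendicular to the bar, T sinθ, produces torque. sin 50° = 0.766.
Balancing moments: T × 2.6 × 0.766 = 887.6, giving T = 887.6 / 1.992 = 446 N.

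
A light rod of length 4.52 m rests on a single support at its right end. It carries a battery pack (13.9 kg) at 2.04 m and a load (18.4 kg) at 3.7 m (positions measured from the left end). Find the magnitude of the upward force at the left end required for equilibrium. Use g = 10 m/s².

F ≈ 110 N

Choose the right end as the axis so the unknown pivot reaction has zero arm there.
Battery pack: 13.9 × 10 = 139 N down at 2.04 m → arm 2.48 m, τ = 139 × 2.48 = 344.7 N·m counterclockwise.
Load: 18.4 × 10 = 184 N down at 3.7 m → arm 0.82 m, τ = 184 × 0.82 = 150.9 N·m counterclockwise.
Net moment of the loads = 495.6 N·m counterclockwise.
The upward force F acts at the left end, arm 4.52 m, giving F × 4.52 clockwise.
Στ = 0 ⇒ F × 4.52 = 495.6 ⇒ F = 495.6 / 4.52 = 110 N.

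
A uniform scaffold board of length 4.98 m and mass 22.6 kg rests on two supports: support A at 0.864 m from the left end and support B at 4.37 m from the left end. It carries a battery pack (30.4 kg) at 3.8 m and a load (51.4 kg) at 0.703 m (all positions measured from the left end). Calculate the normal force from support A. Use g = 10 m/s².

Sum moments about support B (its reaction then has zero moment arm).
Beam weight: 22.6 × 10 = 226 N down at 2.49 m → arm 1.88 m, τ = 226 × 1.88 = 424.9 N·m counterclockwise.
Battery pack: 30.4 × 10 = 304 N down at 3.8 m → arm 0.57 m, τ = 304 × 0.57 = 173.3 N·m counterclockwise.
Load: 51.4 × 10 = 514 N down at 0.703 m → arm 3.667 m, τ = 514 × 3.667 = 1885 N·m counterclockwise.
Net load moment about support B = 2483 N·m counterclockwise.
Reaction R at support A is upward at 0.864 m, arm 3.506 m → moment R × 3.506 clockwise.
Balancing moments: R × 3.506 = 2483, giving R = 708 N.

R_A ≈ 708 N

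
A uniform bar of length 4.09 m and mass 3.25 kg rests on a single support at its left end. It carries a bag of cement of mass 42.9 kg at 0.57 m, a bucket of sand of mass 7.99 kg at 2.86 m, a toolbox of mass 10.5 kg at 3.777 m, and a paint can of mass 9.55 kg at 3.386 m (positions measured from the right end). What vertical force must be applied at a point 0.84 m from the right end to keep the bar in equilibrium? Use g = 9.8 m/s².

F ≈ 535 N

Take moments about the left end.
Beam weight: 3.25 × 9.8 = 31.85 N down at 2.045 m → arm 2.045 m, τ = 31.85 × 2.045 = 65.13 N·m clockwise.
Bag of cement: 42.9 × 9.8 = 420.4 N down at 0.57 m → arm 3.52 m, τ = 420.4 × 3.52 = 1480 N·m clockwise.
Bucket of sand: 7.99 × 9.8 = 78.3 N down at 2.86 m → arm 1.23 m, τ = 78.3 × 1.23 = 96.31 N·m clockwise.
Toolbox: 10.5 × 9.8 = 102.9 N down at 3.777 m → arm 0.313 m, τ = 102.9 × 0.313 = 32.21 N·m clockwise.
Paint can: 9.55 × 9.8 = 93.59 N down at 3.386 m → arm 0.704 m, τ = 93.59 × 0.704 = 65.89 N·m clockwise.
Net moment of the loads = 1740 N·m clockwise.
The upward force F acts at a point 0.84 m from the right end, arm 3.25 m, giving F × 3.25 counterclockwise.
For rotational equilibrium, F × 3.25 = 1740, so F = 1740 / 3.25 = 535 N.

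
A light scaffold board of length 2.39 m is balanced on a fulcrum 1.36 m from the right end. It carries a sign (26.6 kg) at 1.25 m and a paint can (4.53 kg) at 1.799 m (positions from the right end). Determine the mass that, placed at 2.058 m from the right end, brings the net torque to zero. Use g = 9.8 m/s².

m ≈ 1.34 kg

Choose the fulcrum (at 1.36 m from the right end) as the axis so the support reaction has zero arm there.
Sign: 26.6 × 9.8 = 260.7 N down at 1.25 m → arm 0.11 m, τ = 260.7 × 0.11 = 28.68 N·m clockwise.
Paint can: 4.53 × 9.8 = 44.39 N down at 1.799 m → arm 0.439 m, τ = 44.39 × 0.439 = 19.49 N·m counterclockwise.
Net moment of known loads = 9.19 N·m clockwise.
An unknown mass m at 2.058 m has arm 0.698 m; its moment is m·g·0.698 counterclockwise.
Balancing moments: m × 9.8 × 0.698 = 9.19, giving m = 9.19 / (9.8 × 0.698) = 1.34 kg.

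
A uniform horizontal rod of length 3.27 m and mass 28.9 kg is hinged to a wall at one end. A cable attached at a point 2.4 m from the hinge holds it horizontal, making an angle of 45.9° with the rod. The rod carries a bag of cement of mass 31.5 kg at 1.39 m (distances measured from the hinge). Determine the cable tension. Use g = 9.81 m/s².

T ≈ 518 N

Sum moments about the hinge (the unknown hinge reaction has zero arm there).
Beam weight: 28.9 × 9.81 = 283.5 N down at 1.635 m → arm 1.635 m, τ = 283.5 × 1.635 = 463.5 N·m clockwise.
Bag of cement: 31.5 × 9.81 = 309 N down at 1.39 m → arm 1.39 m, τ = 309 × 1.39 = 429.5 N·m clockwise.
Total clockwise load moment = 893 N·m.
The cable tension T acts at 2.4 m; only its component perpendicular to the rod, T sinθ, produces torque. sin 45.9° = 0.7181.
Balancing moments: T × 2.4 × 0.7181 = 893, giving T = 893 / 1.723 = 518 N.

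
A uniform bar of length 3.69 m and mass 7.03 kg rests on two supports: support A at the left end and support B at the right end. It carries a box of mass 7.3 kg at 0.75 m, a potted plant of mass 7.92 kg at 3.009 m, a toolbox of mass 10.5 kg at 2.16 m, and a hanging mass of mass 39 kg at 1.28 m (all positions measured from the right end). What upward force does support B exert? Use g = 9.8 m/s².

R_B ≈ 398 N

Taking torques about support A:
Beam weight: 7.03 × 9.8 = 68.89 N down at 1.845 m → arm 1.845 m, τ = 68.89 × 1.845 = 127.1 N·m clockwise.
Box: 7.3 × 9.8 = 71.54 N down at 0.75 m → arm 2.94 m, τ = 71.54 × 2.94 = 210.3 N·m clockwise.
Potted plant: 7.92 × 9.8 = 77.62 N down at 3.009 m → arm 0.681 m, τ = 77.62 × 0.681 = 52.86 N·m clockwise.
Toolbox: 10.5 × 9.8 = 102.9 N down at 2.16 m → arm 1.53 m, τ = 102.9 × 1.53 = 157.4 N·m clockwise.
Hanging mass: 39 × 9.8 = 382.2 N down at 1.28 m → arm 2.41 m, τ = 382.2 × 2.41 = 921.1 N·m clockwise.
Net load moment about support A = 1469 N·m clockwise.
Reaction R at support B is upward at 0 m, arm 3.69 m → moment R × 3.69 counterclockwise.
Setting net torque to zero: R × 3.69 = 1469 → R = 398 N.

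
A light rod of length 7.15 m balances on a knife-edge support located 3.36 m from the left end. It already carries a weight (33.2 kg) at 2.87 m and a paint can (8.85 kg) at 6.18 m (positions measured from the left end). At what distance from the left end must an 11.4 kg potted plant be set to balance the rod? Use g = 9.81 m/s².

Choose the knife-edge support (at 3.36 m from the left end) as the axis so the support reaction has zero arm there.
Weight: 33.2 × 9.81 = 325.7 N down at 2.87 m → arm 0.49 m, τ = 325.7 × 0.49 = 159.6 N·m counterclockwise.
Paint can: 8.85 × 9.81 = 86.82 N down at 6.18 m → arm 2.82 m, τ = 86.82 × 2.82 = 244.8 N·m clockwise.
Net moment of existing loads = 85.2 N·m clockwise.
The potted plant weighs 11.4 × 9.81 = 111.8 N and must supply an equal counterclockwise moment, so its lever arm about the knife-edge support is 85.2 / 111.8 = 0.762 m.
That puts it at 3.36 − 0.762 = 2.6 m from the left end.

x ≈ 2.6 m from the left end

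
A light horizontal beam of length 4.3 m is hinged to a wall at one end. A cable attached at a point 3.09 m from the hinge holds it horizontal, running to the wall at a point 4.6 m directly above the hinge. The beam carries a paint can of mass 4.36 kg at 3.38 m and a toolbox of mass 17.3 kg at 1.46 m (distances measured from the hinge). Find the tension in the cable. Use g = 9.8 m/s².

T ≈ 153 N

Taking torques about the hinge:
Paint can: 4.36 × 9.8 = 42.73 N down at 3.38 m → arm 3.38 m, τ = 42.73 × 3.38 = 144.4 N·m clockwise.
Toolbox: 17.3 × 9.8 = 169.5 N down at 1.46 m → arm 1.46 m, τ = 169.5 × 1.46 = 247.5 N·m clockwise.
Total clockwise load moment = 391.9 N·m.
The cable tension T acts at 3.09 m; only its component perpendicular to the beam, T sinθ, produces torque. sinθ = h/√(h²+d²) = 4.6/√(4.6²+3.09²) = 0.8301.
Στ = 0 ⇒ T × 3.09 × 0.8301 = 391.9 ⇒ T = 391.9 / 2.565 = 153 N.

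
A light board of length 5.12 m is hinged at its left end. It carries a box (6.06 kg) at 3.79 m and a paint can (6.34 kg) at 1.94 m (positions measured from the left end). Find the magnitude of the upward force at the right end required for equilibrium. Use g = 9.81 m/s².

F ≈ 67.6 N

Taking torques about the left end:
Box: 6.06 × 9.81 = 59.45 N down at 3.79 m → arm 3.79 m, τ = 59.45 × 3.79 = 225.3 N·m clockwise.
Paint can: 6.34 × 9.81 = 62.2 N down at 1.94 m → arm 1.94 m, τ = 62.2 × 1.94 = 120.7 N·m clockwise.
Net moment of the loads = 346 N·m clockwise.
The upward force F acts at the right end, arm 5.12 m, giving F × 5.12 counterclockwise.
For rotational equilibrium, F × 5.12 = 346, so F = 346 / 5.12 = 67.6 N.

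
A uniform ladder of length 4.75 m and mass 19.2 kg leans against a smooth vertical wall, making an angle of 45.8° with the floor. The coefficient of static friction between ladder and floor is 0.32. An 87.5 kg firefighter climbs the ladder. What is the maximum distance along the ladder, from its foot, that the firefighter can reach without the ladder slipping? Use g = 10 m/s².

Taking torques about the foot of the ladder:
Ladder weight 19.2×10 = 192 N acts at 2.375 m along the ladder; its horizontal arm is 2.375·cos45.8° = 1.656 m → τ = 318 N·m clockwise.
Firefighter weight 87.5×10 = 875 N at distance d → arm d·cos45.8° → τ = 875·d·0.6972 clockwise.
Wall normal N at the top has arm L sinθ = 3.405 m counterclockwise, so Στ = 0 gives N·3.405 = 318 + 610.1·d.
ΣFy = 0 ⇒ N_floor = 1067 N, so the maximum friction is μ_s·N_floor = 0.32×1067 = 341.4 N. ΣFx = 0 ⇒ N_wall = f, so at the slipping point N = 341.4 N.
Substituting: 341.4×3.405 = 318 + 610.1·d ⇒ d = (1162 − 318) / 610.1 = 1.38 m.

d ≈ 1.38 m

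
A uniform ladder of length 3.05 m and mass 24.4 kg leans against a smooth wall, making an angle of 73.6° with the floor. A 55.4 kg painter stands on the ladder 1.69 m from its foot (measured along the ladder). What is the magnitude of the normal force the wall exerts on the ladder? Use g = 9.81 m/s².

Taking torques about the foot of the ladder:
Ladder weight 24.4×9.81 = 239.4 N acts at 1.525 m along the ladder; its horizontal arm is 1.525·cos73.6° = 0.4306 m → τ = 103.1 N·m clockwise.
Painter: 55.4×9.81 = 543.5 N at 1.69 m → arm 0.4772 m → τ = 259.4 N·m clockwise.
Wall normal N acts horizontally at the top; its moment arm is the height L sinθ = 3.05·sin73.6° = 2.926 m, counterclockwise.
Setting net torque to zero: N × 2.926 = 362.5 → N = 124 N.

N_wall ≈ 124 N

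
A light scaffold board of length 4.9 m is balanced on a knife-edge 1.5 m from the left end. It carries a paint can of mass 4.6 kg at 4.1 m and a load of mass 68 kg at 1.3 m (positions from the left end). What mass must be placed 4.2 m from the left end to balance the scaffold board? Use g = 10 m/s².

m ≈ 0.607 kg

Take moments about the knife-edge (at 1.5 m from the left end).
Paint can: 4.6 × 10 = 46 N down at 4.1 m → arm 2.6 m, τ = 46 × 2.6 = 119.6 N·m clockwise.
Load: 68 × 10 = 680 N down at 1.3 m → arm 0.2 m, τ = 680 × 0.2 = 136 N·m counterclockwise.
Net moment of known loads = 16.4 N·m counterclockwise.
An unknown mass m at 4.2 m has arm 2.7 m; its moment is m·g·2.7 clockwise.
Στ = 0 ⇒ m × 10 × 2.7 = 16.4 ⇒ m = 16.4 / (10 × 2.7) = 0.607 kg.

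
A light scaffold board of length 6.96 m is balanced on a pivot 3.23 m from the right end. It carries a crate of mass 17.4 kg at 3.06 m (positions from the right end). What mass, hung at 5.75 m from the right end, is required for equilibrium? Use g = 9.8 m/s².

Choose the pivot (at 3.23 m from the right end) as the axis so the support reaction has zero arm there.
Crate: 17.4 × 9.8 = 170.5 N down at 3.06 m → arm 0.17 m, τ = 170.5 × 0.17 = 28.99 N·m clockwise.
Net moment of known loads = 28.99 N·m clockwise.
An unknown mass m at 5.75 m has arm 2.52 m; its moment is m·g·2.52 counterclockwise.
Balancing moments: m × 9.8 × 2.52 = 28.99, giving m = 28.99 / (9.8 × 2.52) = 1.17 kg.

m ≈ 1.17 kg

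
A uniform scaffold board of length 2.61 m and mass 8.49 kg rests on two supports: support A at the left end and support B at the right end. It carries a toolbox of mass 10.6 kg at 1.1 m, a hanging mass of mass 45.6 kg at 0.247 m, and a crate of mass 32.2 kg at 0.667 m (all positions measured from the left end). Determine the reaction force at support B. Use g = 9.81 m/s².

Take moments about support A.
Beam weight: 8.49 × 9.81 = 83.29 N down at 1.305 m → arm 1.305 m, τ = 83.29 × 1.305 = 108.7 N·m clockwise.
Toolbox: 10.6 × 9.81 = 104 N down at 1.1 m → arm 1.1 m, τ = 104 × 1.1 = 114.4 N·m clockwise.
Hanging mass: 45.6 × 9.81 = 447.3 N down at 0.247 m → arm 0.247 m, τ = 447.3 × 0.247 = 110.5 N·m clockwise.
Crate: 32.2 × 9.81 = 315.9 N down at 0.667 m → arm 0.667 m, τ = 315.9 × 0.667 = 210.7 N·m clockwise.
Net load moment about support A = 544.3 N·m clockwise.
Reaction R at support B is upward at 2.61 m, arm 2.61 m → moment R × 2.61 counterclockwise.
Setting net torque to zero: R × 2.61 = 544.3 → R = 209 N.

R_B ≈ 209 N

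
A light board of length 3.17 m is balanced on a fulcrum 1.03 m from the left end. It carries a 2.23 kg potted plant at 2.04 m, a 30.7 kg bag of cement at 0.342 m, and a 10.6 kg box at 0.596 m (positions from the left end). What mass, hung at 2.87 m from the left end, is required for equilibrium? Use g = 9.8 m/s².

Choose the fulcrum (at 1.03 m from the left end) as the axis so the support reaction has zero arm there.
Potted plant: 2.23 × 9.8 = 21.85 N down at 2.04 m → arm 1.01 m, τ = 21.85 × 1.01 = 22.07 N·m clockwise.
Bag of cement: 30.7 × 9.8 = 300.9 N down at 0.342 m → arm 0.688 m, τ = 300.9 × 0.688 = 207 N·m counterclockwise.
Box: 10.6 × 9.8 = 103.9 N down at 0.596 m → arm 0.434 m, τ = 103.9 × 0.434 = 45.09 N·m counterclockwise.
Net moment of known loads = 230 N·m counterclockwise.
An unknown mass m at 2.87 m has arm 1.84 m; its moment is m·g·1.84 clockwise.
For rotational equilibrium, m × 9.8 × 1.84 = 230, so m = 230 / (9.8 × 1.84) = 12.8 kg.

m ≈ 12.8 kg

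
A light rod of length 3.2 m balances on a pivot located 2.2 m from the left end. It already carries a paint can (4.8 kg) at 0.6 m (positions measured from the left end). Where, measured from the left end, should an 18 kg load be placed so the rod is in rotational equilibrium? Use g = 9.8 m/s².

x ≈ 2.63 m from the left end

About the pivot (at 2.2 m from the left end):
Paint can: 4.8 × 9.8 = 47.04 N down at 0.6 m → arm 1.6 m, τ = 47.04 × 1.6 = 75.26 N·m counterclockwise.
Net moment of existing loads = 75.26 N·m counterclockwise.
The load weighs 18 × 9.8 = 176.4 N and must supply an equal clockwise moment, so its lever arm about the pivot is 75.26 / 176.4 = 0.427 m.
That puts it at 2.2 + 0.427 = 2.63 m from the left end.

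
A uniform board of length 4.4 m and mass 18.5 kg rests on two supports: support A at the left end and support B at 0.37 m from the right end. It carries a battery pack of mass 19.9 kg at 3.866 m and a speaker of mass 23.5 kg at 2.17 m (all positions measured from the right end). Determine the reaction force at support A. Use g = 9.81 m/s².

R_A ≈ 355 N

About support B:
Beam weight: 18.5 × 9.81 = 181.5 N down at 2.2 m → arm 1.83 m, τ = 181.5 × 1.83 = 332.1 N·m counterclockwise.
Battery pack: 19.9 × 9.81 = 195.2 N down at 3.866 m → arm 3.496 m, τ = 195.2 × 3.496 = 682.4 N·m counterclockwise.
Speaker: 23.5 × 9.81 = 230.5 N down at 2.17 m → arm 1.8 m, τ = 230.5 × 1.8 = 414.9 N·m counterclockwise.
Net load moment about support B = 1429 N·m counterclockwise.
Reaction R at support A is upward at 4.4 m, arm 4.03 m → moment R × 4.03 clockwise.
Balancing moments: R × 4.03 = 1429, giving R = 355 N.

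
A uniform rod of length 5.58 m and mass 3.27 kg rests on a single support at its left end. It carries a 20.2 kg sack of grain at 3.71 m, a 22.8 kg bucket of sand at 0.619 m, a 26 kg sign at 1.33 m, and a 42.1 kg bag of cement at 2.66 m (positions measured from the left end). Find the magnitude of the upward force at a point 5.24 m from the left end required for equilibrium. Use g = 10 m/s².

F ≈ 467 N

Take moments about the left end.
Beam weight: 3.27 × 10 = 32.7 N down at 2.79 m → arm 2.79 m, τ = 32.7 × 2.79 = 91.23 N·m clockwise.
Sack of grain: 20.2 × 10 = 202 N down at 3.71 m → arm 3.71 m, τ = 202 × 3.71 = 749.4 N·m clockwise.
Bucket of sand: 22.8 × 10 = 228 N down at 0.619 m → arm 0.619 m, τ = 228 × 0.619 = 141.1 N·m clockwise.
Sign: 26 × 10 = 260 N down at 1.33 m → arm 1.33 m, τ = 260 × 1.33 = 345.8 N·m clockwise.
Bag of cement: 42.1 × 10 = 421 N down at 2.66 m → arm 2.66 m, τ = 421 × 2.66 = 1120 N·m clockwise.
Net moment of the loads = 2448 N·m clockwise.
The upward force F acts at a point 5.24 m from the left end, arm 5.24 m, giving F × 5.24 counterclockwise.
Setting net torque to zero: F × 5.24 = 2448 → F = 2448 / 5.24 = 467 N.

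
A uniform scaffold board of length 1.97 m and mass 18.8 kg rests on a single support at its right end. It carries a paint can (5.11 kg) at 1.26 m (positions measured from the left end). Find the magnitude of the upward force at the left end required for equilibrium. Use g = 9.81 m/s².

Taking torques about the right end:
Beam weight: 18.8 × 9.81 = 184.4 N down at 0.985 m → arm 0.985 m, τ = 184.4 × 0.985 = 181.6 N·m counterclockwise.
Paint can: 5.11 × 9.81 = 50.13 N down at 1.26 m → arm 0.71 m, τ = 50.13 × 0.71 = 35.59 N·m counterclockwise.
Net moment of the loads = 217.2 N·m counterclockwise.
The upward force F acts at the left end, arm 1.97 m, giving F × 1.97 clockwise.
Balancing moments: F × 1.97 = 217.2, giving F = 217.2 / 1.97 = 110 N.

F ≈ 110 N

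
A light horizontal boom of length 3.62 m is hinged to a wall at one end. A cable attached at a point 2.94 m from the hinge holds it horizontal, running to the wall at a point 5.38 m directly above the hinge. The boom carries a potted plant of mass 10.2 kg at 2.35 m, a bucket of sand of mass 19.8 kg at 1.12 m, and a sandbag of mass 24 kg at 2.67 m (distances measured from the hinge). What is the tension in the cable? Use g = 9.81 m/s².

T ≈ 419 N

Sum moments about the hinge (the unknown hinge reaction has zero arm there).
Potted plant: 10.2 × 9.81 = 100.1 N down at 2.35 m → arm 2.35 m, τ = 100.1 × 2.35 = 235.2 N·m clockwise.
Bucket of sand: 19.8 × 9.81 = 194.2 N down at 1.12 m → arm 1.12 m, τ = 194.2 × 1.12 = 217.5 N·m clockwise.
Sandbag: 24 × 9.81 = 235.4 N down at 2.67 m → arm 2.67 m, τ = 235.4 × 2.67 = 628.5 N·m clockwise.
Total clockwise load moment = 1081 N·m.
The cable tension T acts at 2.94 m; only its component perpendicular to the boom, T sinθ, produces torque. sinθ = h/√(h²+d²) = 5.38/√(5.38²+2.94²) = 0.8775.
For rotational equilibrium, T × 2.94 × 0.8775 = 1081, so T = 1081 / 2.58 = 419 N.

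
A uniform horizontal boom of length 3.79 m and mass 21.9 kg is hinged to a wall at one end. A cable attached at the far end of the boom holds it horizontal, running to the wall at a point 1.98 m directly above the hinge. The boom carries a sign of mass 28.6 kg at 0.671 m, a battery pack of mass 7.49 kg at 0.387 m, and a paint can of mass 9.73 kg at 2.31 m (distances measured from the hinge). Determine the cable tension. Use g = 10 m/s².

T ≈ 490 N

Sum moments about the hinge (the unknown hinge reaction has zero arm there).
Beam weight: 21.9 × 10 = 219 N down at 1.895 m → arm 1.895 m, τ = 219 × 1.895 = 415 N·m clockwise.
Sign: 28.6 × 10 = 286 N down at 0.671 m → arm 0.671 m, τ = 286 × 0.671 = 191.9 N·m clockwise.
Battery pack: 7.49 × 10 = 74.9 N down at 0.387 m → arm 0.387 m, τ = 74.9 × 0.387 = 28.99 N·m clockwise.
Paint can: 9.73 × 10 = 97.3 N down at 2.31 m → arm 2.31 m, τ = 97.3 × 2.31 = 224.8 N·m clockwise.
Total clockwise load moment = 860.7 N·m.
The cable tension T acts at 3.79 m; only its component perpendicular to the boom, T sinθ, produces torque. sinθ = h/√(h²+d²) = 1.98/√(1.98²+3.79²) = 0.463.
Balancing moments: T × 3.79 × 0.463 = 860.7, giving T = 860.7 / 1.755 = 490 N.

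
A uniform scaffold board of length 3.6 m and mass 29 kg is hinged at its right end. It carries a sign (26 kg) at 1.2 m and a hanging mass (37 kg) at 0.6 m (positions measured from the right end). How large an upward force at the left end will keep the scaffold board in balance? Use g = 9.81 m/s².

F ≈ 288 N

Take moments about the right end.
Beam weight: 29 × 9.81 = 284.5 N down at 1.8 m → arm 1.8 m, τ = 284.5 × 1.8 = 512.1 N·m counterclockwise.
Sign: 26 × 9.81 = 255.1 N down at 1.2 m → arm 1.2 m, τ = 255.1 × 1.2 = 306.1 N·m counterclockwise.
Hanging mass: 37 × 9.81 = 363 N down at 0.6 m → arm 0.6 m, τ = 363 × 0.6 = 217.8 N·m counterclockwise.
Net moment of the loads = 1036 N·m counterclockwise.
The upward force F acts at the left end, arm 3.6 m, giving F × 3.6 clockwise.
Balancing moments: F × 3.6 = 1036, giving F = 1036 / 3.6 = 288 N.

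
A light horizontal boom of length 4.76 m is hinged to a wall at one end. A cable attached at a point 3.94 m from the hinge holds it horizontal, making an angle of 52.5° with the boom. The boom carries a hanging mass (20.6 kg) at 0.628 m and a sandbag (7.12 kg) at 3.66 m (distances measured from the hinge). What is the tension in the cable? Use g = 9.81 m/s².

Take moments about the hinge.
Hanging mass: 20.6 × 9.81 = 202.1 N down at 0.628 m → arm 0.628 m, τ = 202.1 × 0.628 = 126.9 N·m clockwise.
Sandbag: 7.12 × 9.81 = 69.85 N down at 3.66 m → arm 3.66 m, τ = 69.85 × 3.66 = 255.7 N·m clockwise.
Total clockwise load moment = 382.6 N·m.
The cable tension T acts at 3.94 m; only its component perpendicular to the boom, T sinθ, produces torque. sin 52.5° = 0.7934.
For rotational equilibrium, T × 3.94 × 0.7934 = 382.6, so T = 382.6 / 3.126 = 122 N.

T ≈ 122 N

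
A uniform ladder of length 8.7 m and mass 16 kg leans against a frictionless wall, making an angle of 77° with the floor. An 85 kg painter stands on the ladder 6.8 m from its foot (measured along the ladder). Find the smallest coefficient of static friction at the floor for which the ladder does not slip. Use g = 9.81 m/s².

Taking torques about the foot of the ladder:
Ladder weight 16×9.81 = 157 N acts at 4.35 m along the ladder; its horizontal arm is 4.35·cos77° = 0.9785 m → τ = 153.6 N·m clockwise.
Painter: 85×9.81 = 833.9 N at 6.8 m → arm 1.53 m → τ = 1276 N·m clockwise.
Wall normal N acts horizontally at the top; its moment arm is the height L sinθ = 8.7·sin77° = 8.477 m, counterclockwise.
Στ = 0 ⇒ N × 8.477 = 1430 ⇒ N = 168.7 N.
ΣFx = 0 ⇒ f = N_wall = 168.7 N. ΣFy = 0 ⇒ N_floor = 990.9 N.
μ_min = f / N_floor = 168.7 / 990.9 = 0.17.

μ_min ≈ 0.17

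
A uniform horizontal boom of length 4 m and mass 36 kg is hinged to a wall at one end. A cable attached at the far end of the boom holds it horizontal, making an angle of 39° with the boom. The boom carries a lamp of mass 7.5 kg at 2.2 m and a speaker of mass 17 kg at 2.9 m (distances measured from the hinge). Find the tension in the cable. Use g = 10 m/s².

T ≈ 547 N

Sum moments about the hinge (the unknown hinge reaction has zero arm there).
Beam weight: 36 × 10 = 360 N down at 2 m → arm 2 m, τ = 360 × 2 = 720 N·m clockwise.
Lamp: 7.5 × 10 = 75 N down at 2.2 m → arm 2.2 m, τ = 75 × 2.2 = 165 N·m clockwise.
Speaker: 17 × 10 = 170 N down at 2.9 m → arm 2.9 m, τ = 170 × 2.9 = 493 N·m clockwise.
Total clockwise load moment = 1378 N·m.
The cable tension T acts at 4 m; only its component perpendicular to the boom, T sinθ, produces torque. sin 39° = 0.6293.
Balancing moments: T × 4 × 0.6293 = 1378, giving T = 1378 / 2.517 = 547 N.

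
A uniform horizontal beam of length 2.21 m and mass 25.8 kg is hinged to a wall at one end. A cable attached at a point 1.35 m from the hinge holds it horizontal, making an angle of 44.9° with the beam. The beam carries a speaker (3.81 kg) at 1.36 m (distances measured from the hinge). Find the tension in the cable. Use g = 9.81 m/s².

T ≈ 347 N

Choose the hinge as the axis so the unknown hinge reaction has zero arm there.
Beam weight: 25.8 × 9.81 = 253.1 N down at 1.105 m → arm 1.105 m, τ = 253.1 × 1.105 = 279.7 N·m clockwise.
Speaker: 3.81 × 9.81 = 37.38 N down at 1.36 m → arm 1.36 m, τ = 37.38 × 1.36 = 50.84 N·m clockwise.
Total clockwise load moment = 330.5 N·m.
The cable tension T acts at 1.35 m; only its component perpendicular to the beam, T sinθ, produces torque. sin 44.9° = 0.7059.
Setting net torque to zero: T × 1.35 × 0.7059 = 330.5 → T = 330.5 / 0.953 = 347 N.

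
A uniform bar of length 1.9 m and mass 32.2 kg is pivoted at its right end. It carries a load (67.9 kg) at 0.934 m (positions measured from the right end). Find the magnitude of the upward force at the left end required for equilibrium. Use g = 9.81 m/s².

F ≈ 485 N

About the right end:
Beam weight: 32.2 × 9.81 = 315.9 N down at 0.95 m → arm 0.95 m, τ = 315.9 × 0.95 = 300.1 N·m counterclockwise.
Load: 67.9 × 9.81 = 666.1 N down at 0.934 m → arm 0.934 m, τ = 666.1 × 0.934 = 622.1 N·m counterclockwise.
Net moment of the loads = 922.2 N·m counterclockwise.
The upward force F acts at the left end, arm 1.9 m, giving F × 1.9 clockwise.
Balancing moments: F × 1.9 = 922.2, giving F = 922.2 / 1.9 = 485 N.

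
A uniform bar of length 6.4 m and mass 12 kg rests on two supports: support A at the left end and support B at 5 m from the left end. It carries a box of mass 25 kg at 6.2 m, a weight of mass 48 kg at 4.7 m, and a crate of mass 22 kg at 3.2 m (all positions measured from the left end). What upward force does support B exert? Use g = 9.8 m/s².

Choose support A as the axis so its reaction then has zero moment arm.
Beam weight: 12 × 9.8 = 117.6 N down at 3.2 m → arm 3.2 m, τ = 117.6 × 3.2 = 376.3 N·m clockwise.
Box: 25 × 9.8 = 245 N down at 6.2 m → arm 6.2 m, τ = 245 × 6.2 = 1519 N·m clockwise.
Weight: 48 × 9.8 = 470.4 N down at 4.7 m → arm 4.7 m, τ = 470.4 × 4.7 = 2211 N·m clockwise.
Crate: 22 × 9.8 = 215.6 N down at 3.2 m → arm 3.2 m, τ = 215.6 × 3.2 = 689.9 N·m clockwise.
Net load moment about support A = 4796 N·m clockwise.
Reaction R at support B is upward at 5 m, arm 5 m → moment R × 5 counterclockwise.
Στ = 0 ⇒ R × 5 = 4796 ⇒ R = 959 N.

R_B ≈ 959 N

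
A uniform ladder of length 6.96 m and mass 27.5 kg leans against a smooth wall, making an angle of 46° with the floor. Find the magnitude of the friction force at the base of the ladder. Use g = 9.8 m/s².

Taking torques about the foot of the ladder:
Ladder weight 27.5×9.8 = 269.5 N acts at 3.48 m along the ladder; its horizontal arm is 3.48·cos46° = 2.417 m → τ = 651.4 N·m clockwise.
Wall normal N acts horizontally at the top; its moment arm is the height L sinθ = 6.96·sin46° = 5.007 m, counterclockwise.
Balancing moments: N × 5.007 = 651.4, giving N = 130 N.
ΣFx = 0: friction at the foot balances the wall's push, so f = N_wall = 130 N.

f ≈ 130 N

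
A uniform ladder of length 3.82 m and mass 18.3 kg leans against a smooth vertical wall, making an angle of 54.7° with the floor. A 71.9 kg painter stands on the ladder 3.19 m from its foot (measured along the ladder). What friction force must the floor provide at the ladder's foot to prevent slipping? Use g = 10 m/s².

f ≈ 490 N

Take moments about the foot of the ladder.
Ladder weight 18.3×10 = 183 N acts at 1.91 m along the ladder; its horizontal arm is 1.91·cos54.7° = 1.104 m → τ = 202 N·m clockwise.
Painter: 71.9×10 = 719 N at 3.19 m → arm 1.843 m → τ = 1325 N·m clockwise.
Wall normal N acts horizontally at the top; its moment arm is the height L sinθ = 3.82·sin54.7° = 3.118 m, counterclockwise.
For rotational equilibrium, N × 3.118 = 1527, so N = 490 N.
ΣFx = 0: friction at the foot balances the wall's push, so f = N_wall = 490 N.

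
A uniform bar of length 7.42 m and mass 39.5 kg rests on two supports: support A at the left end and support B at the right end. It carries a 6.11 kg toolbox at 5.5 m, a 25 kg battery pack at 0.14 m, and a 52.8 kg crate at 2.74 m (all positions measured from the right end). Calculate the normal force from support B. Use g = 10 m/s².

Taking torques about support A:
Beam weight: 39.5 × 10 = 395 N down at 3.71 m → arm 3.71 m, τ = 395 × 3.71 = 1465 N·m clockwise.
Toolbox: 6.11 × 10 = 61.1 N down at 5.5 m → arm 1.92 m, τ = 61.1 × 1.92 = 117.3 N·m clockwise.
Battery pack: 25 × 10 = 250 N down at 0.14 m → arm 7.28 m, τ = 250 × 7.28 = 1820 N·m clockwise.
Crate: 52.8 × 10 = 528 N down at 2.74 m → arm 4.68 m, τ = 528 × 4.68 = 2471 N·m clockwise.
Net load moment about support A = 5873 N·m clockwise.
Reaction R at support B is upward at 0 m, arm 7.42 m → moment R × 7.42 counterclockwise.
Balancing moments: R × 7.42 = 5873, giving R = 792 N.

R_B ≈ 792 N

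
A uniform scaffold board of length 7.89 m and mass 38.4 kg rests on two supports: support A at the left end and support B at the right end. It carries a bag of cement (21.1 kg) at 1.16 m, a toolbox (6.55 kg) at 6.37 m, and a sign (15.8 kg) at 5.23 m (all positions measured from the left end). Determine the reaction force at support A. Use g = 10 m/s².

R_A ≈ 438 N

Sum moments about support B (its reaction then has zero moment arm).
Beam weight: 38.4 × 10 = 384 N down at 3.945 m → arm 3.945 m, τ = 384 × 3.945 = 1515 N·m counterclockwise.
Bag of cement: 21.1 × 10 = 211 N down at 1.16 m → arm 6.73 m, τ = 211 × 6.73 = 1420 N·m counterclockwise.
Toolbox: 6.55 × 10 = 65.5 N down at 6.37 m → arm 1.52 m, τ = 65.5 × 1.52 = 99.56 N·m counterclockwise.
Sign: 15.8 × 10 = 158 N down at 5.23 m → arm 2.66 m, τ = 158 × 2.66 = 420.3 N·m counterclockwise.
Net load moment about support B = 3455 N·m counterclockwise.
Reaction R at support A is upward at 0 m, arm 7.89 m → moment R × 7.89 clockwise.
Setting net torque to zero: R × 7.89 = 3455 → R = 438 N.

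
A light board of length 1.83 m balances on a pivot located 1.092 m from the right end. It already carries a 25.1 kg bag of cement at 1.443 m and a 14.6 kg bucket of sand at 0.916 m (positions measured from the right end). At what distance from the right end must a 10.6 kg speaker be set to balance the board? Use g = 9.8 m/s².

Choose the pivot (at 1.092 m from the right end) as the axis so the support reaction has zero arm there.
Bag of cement: 25.1 × 9.8 = 246 N down at 1.443 m → arm 0.351 m, τ = 246 × 0.351 = 86.35 N·m counterclockwise.
Bucket of sand: 14.6 × 9.8 = 143.1 N down at 0.916 m → arm 0.176 m, τ = 143.1 × 0.176 = 25.19 N·m clockwise.
Net moment of existing loads = 61.16 N·m counterclockwise.
The speaker weighs 10.6 × 9.8 = 103.9 N and must supply an equal clockwise moment, so its lever arm about the pivot is 61.16 / 103.9 = 0.589 m.
That puts it at 1.092 − 0.589 = 0.503 m from the right end.

x ≈ 0.503 m from the right end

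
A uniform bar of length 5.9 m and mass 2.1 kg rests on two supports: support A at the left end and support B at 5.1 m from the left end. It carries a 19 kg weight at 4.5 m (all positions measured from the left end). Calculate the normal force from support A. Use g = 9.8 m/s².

R_A ≈ 30.6 N

Sum moments about support B (its reaction then has zero moment arm).
Beam weight: 2.1 × 9.8 = 20.58 N down at 2.95 m → arm 2.15 m, τ = 20.58 × 2.15 = 44.25 N·m counterclockwise.
Weight: 19 × 9.8 = 186.2 N down at 4.5 m → arm 0.6 m, τ = 186.2 × 0.6 = 111.7 N·m counterclockwise.
Net load moment about support B = 155.9 N·m counterclockwise.
Reaction R at support A is upward at 0 m, arm 5.1 m → moment R × 5.1 clockwise.
Στ = 0 ⇒ R × 5.1 = 155.9 ⇒ R = 30.6 N.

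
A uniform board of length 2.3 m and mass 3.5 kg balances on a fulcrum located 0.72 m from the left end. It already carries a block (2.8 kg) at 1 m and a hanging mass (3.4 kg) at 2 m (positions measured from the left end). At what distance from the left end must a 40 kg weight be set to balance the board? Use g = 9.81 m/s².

x ≈ 0.554 m from the left end

Sum moments about the fulcrum (at 0.72 m from the left end) (the support reaction has zero arm there).
Beam weight: 3.5 × 9.81 = 34.34 N down at 1.15 m → arm 0.43 m, τ = 34.34 × 0.43 = 14.77 N·m clockwise.
Block: 2.8 × 9.81 = 27.47 N down at 1 m → arm 0.28 m, τ = 27.47 × 0.28 = 7.692 N·m clockwise.
Hanging mass: 3.4 × 9.81 = 33.35 N down at 2 m → arm 1.28 m, τ = 33.35 × 1.28 = 42.69 N·m clockwise.
Net moment of existing loads = 65.15 N·m clockwise.
The weight weighs 40 × 9.81 = 392.4 N and must supply an equal counterclockwise moment, so its lever arm about the fulcrum is 65.15 / 392.4 = 0.166 m.
That puts it at 0.72 − 0.166 = 0.554 m from the left end.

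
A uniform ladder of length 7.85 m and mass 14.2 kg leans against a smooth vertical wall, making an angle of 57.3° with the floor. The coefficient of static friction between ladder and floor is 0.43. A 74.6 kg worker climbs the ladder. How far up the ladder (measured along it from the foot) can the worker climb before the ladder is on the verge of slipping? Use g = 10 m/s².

About the foot of the ladder:
Ladder weight 14.2×10 = 142 N acts at 3.925 m along the ladder; its horizontal arm is 3.925·cos57.3° = 2.12 m → τ = 301 N·m clockwise.
Worker weight 74.6×10 = 746 N at distance d → arm d·cos57.3° → τ = 746·d·0.5402 clockwise.
Wall normal N at the top has arm L sinθ = 6.606 m counterclockwise, so Στ = 0 gives N·6.606 = 301 + 403·d.
ΣFy = 0 ⇒ N_floor = 888 N, so the maximum friction is μ_s·N_floor = 0.43×888 = 381.8 N. ΣFx = 0 ⇒ N_wall = f, so at the slipping point N = 381.8 N.
Substituting: 381.8×6.606 = 301 + 403·d ⇒ d = (2522 − 301) / 403 = 5.51 m.

d ≈ 5.51 m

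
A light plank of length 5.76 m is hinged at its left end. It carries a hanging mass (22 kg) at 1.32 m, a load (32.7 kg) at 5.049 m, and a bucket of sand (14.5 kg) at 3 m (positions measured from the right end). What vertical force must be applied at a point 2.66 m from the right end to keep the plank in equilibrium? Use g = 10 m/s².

Sum moments about the left end (the unknown pivot reaction has zero arm there).
Hanging mass: 22 × 10 = 220 N down at 1.32 m → arm 4.44 m, τ = 220 × 4.44 = 976.8 N·m clockwise.
Load: 32.7 × 10 = 327 N down at 5.049 m → arm 0.711 m, τ = 327 × 0.711 = 232.5 N·m clockwise.
Bucket of sand: 14.5 × 10 = 145 N down at 3 m → arm 2.76 m, τ = 145 × 2.76 = 400.2 N·m clockwise.
Net moment of the loads = 1610 N·m clockwise.
The upward force F acts at a point 2.66 m from the right end, arm 3.1 m, giving F × 3.1 counterclockwise.
Στ = 0 ⇒ F × 3.1 = 1610 ⇒ F = 1610 / 3.1 = 519 N.

F ≈ 519 N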